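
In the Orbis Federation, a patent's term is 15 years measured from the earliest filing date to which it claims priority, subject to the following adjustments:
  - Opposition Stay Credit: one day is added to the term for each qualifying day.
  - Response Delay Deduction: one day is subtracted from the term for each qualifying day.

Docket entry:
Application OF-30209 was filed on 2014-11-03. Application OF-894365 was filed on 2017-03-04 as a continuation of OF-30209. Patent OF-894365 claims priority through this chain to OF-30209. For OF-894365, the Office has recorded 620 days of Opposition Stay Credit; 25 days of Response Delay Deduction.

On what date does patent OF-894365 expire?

2031-06-21

Earliest priority filing: 3 November 2014.
Base term: 3 November 2014 + 15 years → 3 November 2029.
Opposition Stay Credit: +620 days → 16 July 2031.
Response Delay Deduction: −25 days → 21 June 2031.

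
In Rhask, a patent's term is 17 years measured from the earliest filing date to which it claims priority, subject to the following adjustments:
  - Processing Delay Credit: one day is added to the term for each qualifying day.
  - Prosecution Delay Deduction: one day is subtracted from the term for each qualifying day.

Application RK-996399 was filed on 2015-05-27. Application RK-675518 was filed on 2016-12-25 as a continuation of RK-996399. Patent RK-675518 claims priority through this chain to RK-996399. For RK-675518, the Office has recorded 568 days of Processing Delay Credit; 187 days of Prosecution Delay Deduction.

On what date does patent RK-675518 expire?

Earliest priority filing: 27 May 2015.
Base term: 27 May 2015 + 17 years → 27 May 2032.
Processing Delay Credit: +568 days → 16 December 2033.
Prosecution Delay Deduction: −187 days → 12 June 2033.

2033-06-12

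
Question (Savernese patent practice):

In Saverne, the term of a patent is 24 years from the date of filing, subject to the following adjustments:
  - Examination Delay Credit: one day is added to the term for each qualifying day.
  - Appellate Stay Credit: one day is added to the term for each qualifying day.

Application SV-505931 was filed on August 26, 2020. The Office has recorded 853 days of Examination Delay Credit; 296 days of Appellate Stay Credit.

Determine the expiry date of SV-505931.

Base term: filing date + 24 years → 26 August 2044.
Examination Delay Credit: +853 days → 27 December 2046.
Appellate Stay Credit: +296 days → 19 October 2047.

2047-10-19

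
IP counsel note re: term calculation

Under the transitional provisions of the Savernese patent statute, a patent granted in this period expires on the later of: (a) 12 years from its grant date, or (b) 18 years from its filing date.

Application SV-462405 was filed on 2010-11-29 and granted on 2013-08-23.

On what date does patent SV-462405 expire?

November 29, 2028

(a) grant + 12 years → 23 August 2025.
(b) filing + 18 years → 29 November 2028.
Later of the two: 29 November 2028.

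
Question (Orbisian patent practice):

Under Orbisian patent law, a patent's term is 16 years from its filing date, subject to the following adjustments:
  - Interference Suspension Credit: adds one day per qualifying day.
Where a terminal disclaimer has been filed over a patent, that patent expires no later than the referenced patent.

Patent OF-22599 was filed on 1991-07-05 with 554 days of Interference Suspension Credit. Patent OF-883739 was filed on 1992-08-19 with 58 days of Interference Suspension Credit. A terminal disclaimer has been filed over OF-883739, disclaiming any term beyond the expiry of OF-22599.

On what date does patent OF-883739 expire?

2008-10-16

Natural term of OF-883739:
  Base: filing + 16 years → 19 August 2008.
  Interference Suspension Credit: +58 days → 16 October 2008.
Expiry of referenced patent OF-22599:
  Base: filing + 16 years → 5 July 2007.
  Interference Suspension Credit: +554 days → 9 January 2009.
Terminal disclaimer: OF-883739 expires on the earlier of 16 October 2008 and 9 January 2009.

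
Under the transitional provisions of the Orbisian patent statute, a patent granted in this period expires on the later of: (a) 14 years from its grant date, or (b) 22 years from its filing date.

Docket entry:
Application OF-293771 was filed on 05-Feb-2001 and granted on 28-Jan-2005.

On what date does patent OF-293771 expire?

(a) grant + 14 years → 28 January 2019.
(b) filing + 22 years → 5 February 2023.
Later of the two: 5 February 2023.

2023-02-05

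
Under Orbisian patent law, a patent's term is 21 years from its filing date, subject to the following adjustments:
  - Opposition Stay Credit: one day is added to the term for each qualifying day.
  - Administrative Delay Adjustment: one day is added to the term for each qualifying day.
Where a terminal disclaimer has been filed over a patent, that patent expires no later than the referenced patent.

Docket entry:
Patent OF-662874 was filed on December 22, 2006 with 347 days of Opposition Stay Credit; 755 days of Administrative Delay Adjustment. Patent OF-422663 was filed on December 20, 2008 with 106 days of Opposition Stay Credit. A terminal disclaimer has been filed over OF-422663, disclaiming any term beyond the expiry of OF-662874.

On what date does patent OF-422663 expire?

2030-04-05

Natural term of OF-422663:
  Base: filing + 21 years → 20 December 2029.
  Opposition Stay Credit: +106 days → 5 April 2030.
Expiry of referenced patent OF-662874:
  Base: filing + 21 years → 22 December 2027.
  Opposition Stay Credit: +347 days → 3 December 2028.
  Administrative Delay Adjustment: +755 days → 28 December 2030.
Terminal disclaimer: OF-422663 expires on the earlier of 5 April 2030 and 28 December 2030.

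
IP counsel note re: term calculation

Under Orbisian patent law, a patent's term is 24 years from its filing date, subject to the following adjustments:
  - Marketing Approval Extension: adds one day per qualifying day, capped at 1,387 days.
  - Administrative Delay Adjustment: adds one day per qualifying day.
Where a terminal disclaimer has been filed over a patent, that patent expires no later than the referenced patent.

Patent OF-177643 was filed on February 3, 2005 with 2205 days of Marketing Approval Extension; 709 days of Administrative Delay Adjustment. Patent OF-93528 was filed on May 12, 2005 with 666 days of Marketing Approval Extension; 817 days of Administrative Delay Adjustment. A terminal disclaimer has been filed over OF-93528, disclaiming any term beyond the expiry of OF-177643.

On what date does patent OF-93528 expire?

June 3, 2033

Natural term of OF-93528:
  Base: filing + 24 years → 12 May 2029.
  Marketing Approval Extension: 666 days (within the 1387-day cap) → +666 days → 9 March 2031.
  Administrative Delay Adjustment: +817 days → 3 June 2033.
Expiry of referenced patent OF-177643:
  Base: filing + 24 years → 3 February 2029.
  Marketing Approval Extension: 2205 days claimed exceeds the 1387-day cap, so +1387 days → 21 November 2032.
  Administrative Delay Adjustment: +709 days → 31 October 2034.
Terminal disclaimer: OF-93528 expires on the earlier of 3 June 2033 and 31 October 2034.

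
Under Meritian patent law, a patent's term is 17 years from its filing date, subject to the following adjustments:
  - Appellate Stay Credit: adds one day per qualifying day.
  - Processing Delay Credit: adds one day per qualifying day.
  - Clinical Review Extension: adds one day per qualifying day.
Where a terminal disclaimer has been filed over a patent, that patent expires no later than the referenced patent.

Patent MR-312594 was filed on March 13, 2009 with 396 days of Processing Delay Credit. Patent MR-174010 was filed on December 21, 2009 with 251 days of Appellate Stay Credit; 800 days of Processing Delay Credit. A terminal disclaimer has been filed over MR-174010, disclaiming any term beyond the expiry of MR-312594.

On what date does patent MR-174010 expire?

2027-04-13

Natural term of MR-174010:
  Base: filing + 17 years → 21 December 2026.
  Appellate Stay Credit: +251 days → 29 August 2027.
  Processing Delay Credit: +800 days → 6 November 2029.
Expiry of referenced patent MR-312594:
  Base: filing + 17 years → 13 March 2026.
  Processing Delay Credit: +396 days → 13 April 2027.
Terminal disclaimer: MR-174010 expires on the earlier of 6 November 2029 and 13 April 2027.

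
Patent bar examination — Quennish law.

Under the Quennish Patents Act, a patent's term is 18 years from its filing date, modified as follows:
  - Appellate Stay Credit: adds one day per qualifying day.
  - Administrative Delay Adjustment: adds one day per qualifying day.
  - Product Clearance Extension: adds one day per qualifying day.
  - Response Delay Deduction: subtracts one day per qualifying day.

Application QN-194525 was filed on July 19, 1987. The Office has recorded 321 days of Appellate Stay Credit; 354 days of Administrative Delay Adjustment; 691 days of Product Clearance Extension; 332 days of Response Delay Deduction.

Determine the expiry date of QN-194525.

May 18, 2008

Base term: filing date + 18 years → 19 July 2005.
Appellate Stay Credit: +321 days → 5 June 2006.
Administrative Delay Adjustment: +354 days → 25 May 2007.
Product Clearance Extension: +691 days → 15 April 2009.
Response Delay Deduction: −332 days → 18 May 2008.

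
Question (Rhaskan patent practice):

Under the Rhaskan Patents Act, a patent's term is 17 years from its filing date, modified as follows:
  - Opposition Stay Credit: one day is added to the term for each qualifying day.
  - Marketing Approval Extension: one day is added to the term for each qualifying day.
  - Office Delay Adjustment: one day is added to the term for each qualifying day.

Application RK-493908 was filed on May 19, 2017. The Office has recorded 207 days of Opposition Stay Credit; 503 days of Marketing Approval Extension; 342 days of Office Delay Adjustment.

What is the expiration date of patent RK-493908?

April 5, 2037

Base term: filing date + 17 years → 19 May 2034.
Opposition Stay Credit: +207 days → 12 December 2034.
Marketing Approval Extension: +503 days → 28 April 2036.
Office Delay Adjustment: +342 days → 5 April 2037.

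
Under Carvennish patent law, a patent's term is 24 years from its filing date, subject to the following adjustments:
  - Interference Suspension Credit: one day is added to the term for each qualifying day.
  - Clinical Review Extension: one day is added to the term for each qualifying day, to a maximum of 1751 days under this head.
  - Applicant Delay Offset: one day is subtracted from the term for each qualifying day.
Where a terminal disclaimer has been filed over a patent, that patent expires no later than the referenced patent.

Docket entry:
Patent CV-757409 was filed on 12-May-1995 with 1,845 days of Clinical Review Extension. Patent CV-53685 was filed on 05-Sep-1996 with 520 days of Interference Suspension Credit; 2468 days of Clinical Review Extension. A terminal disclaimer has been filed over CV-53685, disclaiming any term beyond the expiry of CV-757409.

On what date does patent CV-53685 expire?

2024-02-26

Natural term of CV-53685:
  Base: filing + 24 years → 5 September 2020.
  Interference Suspension Credit: +520 days → 7 February 2022.
  Clinical Review Extension: 2468 days claimed exceeds the 1751-day cap, so +1751 days → 24 November 2026.
Expiry of referenced patent CV-757409:
  Base: filing + 24 years → 12 May 2019.
  Clinical Review Extension: 1845 days claimed exceeds the 1751-day cap, so +1751 days → 26 February 2024.
Terminal disclaimer: CV-53685 expires on the earlier of 24 November 2026 and 26 February 2024.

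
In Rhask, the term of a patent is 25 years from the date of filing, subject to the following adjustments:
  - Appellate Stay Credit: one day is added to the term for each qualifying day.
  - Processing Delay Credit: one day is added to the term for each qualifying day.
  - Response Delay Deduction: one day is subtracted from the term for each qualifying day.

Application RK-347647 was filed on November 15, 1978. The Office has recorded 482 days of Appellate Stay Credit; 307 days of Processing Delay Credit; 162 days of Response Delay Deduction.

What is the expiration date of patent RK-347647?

August 3, 2005

Base term: filing date + 25 years → 15 November 2003.
Appellate Stay Credit: +482 days → 11 March 2005.
Processing Delay Credit: +307 days → 12 January 2006.
Response Delay Deduction: −162 days → 3 August 2005.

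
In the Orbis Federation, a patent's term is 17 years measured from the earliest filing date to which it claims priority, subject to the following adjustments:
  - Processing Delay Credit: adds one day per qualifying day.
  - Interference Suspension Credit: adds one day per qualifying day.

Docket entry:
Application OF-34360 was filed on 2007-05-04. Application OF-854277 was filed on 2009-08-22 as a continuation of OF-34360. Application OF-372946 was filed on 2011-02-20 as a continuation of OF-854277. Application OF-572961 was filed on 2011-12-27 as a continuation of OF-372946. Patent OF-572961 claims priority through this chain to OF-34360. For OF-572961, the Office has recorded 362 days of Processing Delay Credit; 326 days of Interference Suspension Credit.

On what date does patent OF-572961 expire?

Earliest priority filing: 4 May 2007.
Base term: 4 May 2007 + 17 years → 4 May 2024.
Processing Delay Credit: +362 days → 1 May 2025.
Interference Suspension Credit: +326 days → 23 March 2026.

2026-03-23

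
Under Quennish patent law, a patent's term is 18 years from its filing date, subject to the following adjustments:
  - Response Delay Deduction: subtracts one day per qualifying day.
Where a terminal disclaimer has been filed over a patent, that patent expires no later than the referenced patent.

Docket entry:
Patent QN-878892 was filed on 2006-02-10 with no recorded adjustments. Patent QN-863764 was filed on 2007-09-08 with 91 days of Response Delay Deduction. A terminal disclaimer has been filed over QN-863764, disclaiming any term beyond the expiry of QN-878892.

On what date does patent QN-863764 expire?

2024-02-10

Natural term of QN-863764:
  Base: filing + 18 years → 8 September 2025.
  Response Delay Deduction: −91 days → 9 June 2025.
Expiry of referenced patent QN-878892:
  Base: filing + 18 years → 10 February 2024.
Terminal disclaimer: QN-863764 expires on the earlier of 9 June 2025 and 10 February 2024.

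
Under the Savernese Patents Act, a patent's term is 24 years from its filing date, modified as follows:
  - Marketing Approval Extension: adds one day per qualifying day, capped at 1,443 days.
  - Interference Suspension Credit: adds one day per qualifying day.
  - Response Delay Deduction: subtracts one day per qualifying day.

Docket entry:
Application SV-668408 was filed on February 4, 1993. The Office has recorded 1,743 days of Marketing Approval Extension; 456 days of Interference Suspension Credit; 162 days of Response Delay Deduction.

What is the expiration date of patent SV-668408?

2021-11-07

Base term: filing date + 24 years → 4 February 2017.
Marketing Approval Extension: 1743 days claimed exceeds the 1443-day cap, so +1443 days → 17 January 2021.
Interference Suspension Credit: +456 days → 18 April 2022.
Response Delay Deduction: −162 days → 7 November 2021.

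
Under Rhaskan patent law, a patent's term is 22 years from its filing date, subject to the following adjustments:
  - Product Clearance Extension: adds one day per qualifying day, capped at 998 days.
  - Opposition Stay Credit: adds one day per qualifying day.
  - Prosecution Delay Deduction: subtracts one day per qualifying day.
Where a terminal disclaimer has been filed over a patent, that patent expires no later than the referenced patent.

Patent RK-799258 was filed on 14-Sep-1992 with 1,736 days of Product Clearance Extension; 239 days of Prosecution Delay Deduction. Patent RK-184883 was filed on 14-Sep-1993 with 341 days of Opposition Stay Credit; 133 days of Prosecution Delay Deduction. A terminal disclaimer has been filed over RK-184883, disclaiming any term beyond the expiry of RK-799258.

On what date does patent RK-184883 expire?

Natural term of RK-184883:
  Base: filing + 22 years → 14 September 2015.
  Opposition Stay Credit: +341 days → 20 August 2016.
  Prosecution Delay Deduction: −133 days → 9 April 2016.
Expiry of referenced patent RK-799258:
  Base: filing + 22 years → 14 September 2014.
  Product Clearance Extension: 1736 days claimed exceeds the 998-day cap, so +998 days → 8 June 2017.
  Prosecution Delay Deduction: −239 days → 12 October 2016.
Terminal disclaimer: RK-184883 expires on the earlier of 9 April 2016 and 12 October 2016.

2016-04-09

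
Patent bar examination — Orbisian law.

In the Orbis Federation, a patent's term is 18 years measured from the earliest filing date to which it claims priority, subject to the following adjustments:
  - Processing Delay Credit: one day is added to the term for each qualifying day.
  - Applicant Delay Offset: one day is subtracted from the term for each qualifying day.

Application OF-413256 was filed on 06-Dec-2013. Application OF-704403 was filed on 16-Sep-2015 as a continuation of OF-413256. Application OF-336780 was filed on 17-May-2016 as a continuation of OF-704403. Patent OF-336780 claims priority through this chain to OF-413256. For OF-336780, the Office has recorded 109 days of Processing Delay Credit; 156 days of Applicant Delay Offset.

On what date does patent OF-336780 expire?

Earliest priority filing: 6 December 2013.
Base term: 6 December 2013 + 18 years → 6 December 2031.
Processing Delay Credit: +109 days → 24 March 2032.
Applicant Delay Offset: −156 days → 20 October 2031.

October 20, 2031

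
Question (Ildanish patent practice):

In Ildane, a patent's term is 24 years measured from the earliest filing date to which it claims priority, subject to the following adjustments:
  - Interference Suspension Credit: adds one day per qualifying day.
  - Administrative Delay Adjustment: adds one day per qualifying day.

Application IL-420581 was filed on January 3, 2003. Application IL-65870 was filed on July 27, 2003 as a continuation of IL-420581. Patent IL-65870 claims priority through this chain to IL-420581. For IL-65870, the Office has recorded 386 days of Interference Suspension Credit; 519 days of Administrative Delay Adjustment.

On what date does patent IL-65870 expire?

Earliest priority filing: 3 January 2003.
Base term: 3 January 2003 + 24 years → 3 January 2027.
Interference Suspension Credit: +386 days → 24 January 2028.
Administrative Delay Adjustment: +519 days → 26 June 2029.

June 26, 2029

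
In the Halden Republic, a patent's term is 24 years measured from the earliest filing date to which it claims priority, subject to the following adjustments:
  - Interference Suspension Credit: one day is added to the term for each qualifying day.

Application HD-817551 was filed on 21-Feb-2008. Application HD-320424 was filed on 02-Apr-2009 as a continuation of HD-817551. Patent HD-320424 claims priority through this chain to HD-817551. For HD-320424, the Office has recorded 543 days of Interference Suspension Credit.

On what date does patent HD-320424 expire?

Earliest priority filing: 21 February 2008.
Base term: 21 February 2008 + 24 years → 21 February 2032.
Interference Suspension Credit: +543 days → 17 August 2033.

August 17, 2033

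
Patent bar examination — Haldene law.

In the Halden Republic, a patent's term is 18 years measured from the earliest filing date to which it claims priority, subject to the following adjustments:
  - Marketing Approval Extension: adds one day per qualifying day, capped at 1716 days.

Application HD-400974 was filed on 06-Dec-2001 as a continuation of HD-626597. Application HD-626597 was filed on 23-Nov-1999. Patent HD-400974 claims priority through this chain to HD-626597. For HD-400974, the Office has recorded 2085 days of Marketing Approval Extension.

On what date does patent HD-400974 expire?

August 5, 2022

Earliest priority filing: 23 November 1999.
Base term: 23 November 1999 + 18 years → 23 November 2017.
Marketing Approval Extension: 2085 days claimed exceeds the 1716-day cap, so +1716 days → 5 August 2022.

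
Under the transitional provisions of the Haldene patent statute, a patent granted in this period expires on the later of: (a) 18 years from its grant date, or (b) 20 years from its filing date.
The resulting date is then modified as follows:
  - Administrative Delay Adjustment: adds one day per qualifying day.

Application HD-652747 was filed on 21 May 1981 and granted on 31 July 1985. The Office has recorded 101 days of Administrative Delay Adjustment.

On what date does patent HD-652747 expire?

(a) grant + 18 years → 31 July 2003.
(b) filing + 20 years → 21 May 2001.
Later of the two: 31 July 2003.
Administrative Delay Adjustment: +101 days → 9 November 2003.

November 9, 2003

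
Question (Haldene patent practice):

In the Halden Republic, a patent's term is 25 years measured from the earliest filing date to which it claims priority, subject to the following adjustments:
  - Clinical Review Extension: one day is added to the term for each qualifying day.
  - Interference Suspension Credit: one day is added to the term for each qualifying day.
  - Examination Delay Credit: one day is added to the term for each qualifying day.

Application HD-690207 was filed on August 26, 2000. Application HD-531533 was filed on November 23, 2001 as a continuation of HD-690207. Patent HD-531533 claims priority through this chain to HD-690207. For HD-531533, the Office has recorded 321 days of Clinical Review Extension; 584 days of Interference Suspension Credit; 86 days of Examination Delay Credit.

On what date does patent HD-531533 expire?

May 13, 2028

Earliest priority filing: 26 August 2000.
Base term: 26 August 2000 + 25 years → 26 August 2025.
Clinical Review Extension: +321 days → 13 July 2026.
Interference Suspension Credit: +584 days → 17 February 2028.
Examination Delay Credit: +86 days → 13 May 2028.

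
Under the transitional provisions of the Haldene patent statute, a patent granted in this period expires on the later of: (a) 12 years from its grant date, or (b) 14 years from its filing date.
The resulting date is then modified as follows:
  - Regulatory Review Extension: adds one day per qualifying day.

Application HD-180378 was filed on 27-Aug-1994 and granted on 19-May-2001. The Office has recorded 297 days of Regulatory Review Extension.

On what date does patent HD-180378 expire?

(a) grant + 12 years → 19 May 2013.
(b) filing + 14 years → 27 August 2008.
Later of the two: 19 May 2013.
Regulatory Review Extension: +297 days → 12 March 2014.

March 12, 2014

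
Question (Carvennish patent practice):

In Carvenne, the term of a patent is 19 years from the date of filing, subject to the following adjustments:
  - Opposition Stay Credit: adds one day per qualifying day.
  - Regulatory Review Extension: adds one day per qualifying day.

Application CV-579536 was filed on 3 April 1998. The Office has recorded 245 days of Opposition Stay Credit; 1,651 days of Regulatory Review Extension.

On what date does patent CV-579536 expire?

Base term: filing date + 19 years → 3 April 2017.
Opposition Stay Credit: +245 days → 4 December 2017.
Regulatory Review Extension: +1651 days → 12 June 2022.

June 12, 2022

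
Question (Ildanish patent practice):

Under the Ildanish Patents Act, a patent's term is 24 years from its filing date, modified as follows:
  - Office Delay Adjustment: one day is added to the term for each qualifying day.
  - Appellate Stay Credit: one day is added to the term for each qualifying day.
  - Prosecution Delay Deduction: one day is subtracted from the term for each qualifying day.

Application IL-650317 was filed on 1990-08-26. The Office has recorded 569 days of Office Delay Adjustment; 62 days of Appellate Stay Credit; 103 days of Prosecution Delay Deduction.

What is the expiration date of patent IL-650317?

Base term: filing date + 24 years → 26 August 2014.
Office Delay Adjustment: +569 days → 17 March 2016.
Appellate Stay Credit: +62 days → 18 May 2016.
Prosecution Delay Deduction: −103 days → 5 February 2016.

February 5, 2016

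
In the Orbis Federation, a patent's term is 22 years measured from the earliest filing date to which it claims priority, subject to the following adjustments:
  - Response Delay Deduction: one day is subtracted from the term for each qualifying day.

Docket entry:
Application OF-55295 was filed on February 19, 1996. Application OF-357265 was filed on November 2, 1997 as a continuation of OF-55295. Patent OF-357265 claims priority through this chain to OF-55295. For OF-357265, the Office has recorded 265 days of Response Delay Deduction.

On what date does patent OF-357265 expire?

Earliest priority filing: 19 February 1996.
Base term: 19 February 1996 + 22 years → 19 February 2018.
Response Delay Deduction: −265 days → 30 May 2017.

May 30, 2017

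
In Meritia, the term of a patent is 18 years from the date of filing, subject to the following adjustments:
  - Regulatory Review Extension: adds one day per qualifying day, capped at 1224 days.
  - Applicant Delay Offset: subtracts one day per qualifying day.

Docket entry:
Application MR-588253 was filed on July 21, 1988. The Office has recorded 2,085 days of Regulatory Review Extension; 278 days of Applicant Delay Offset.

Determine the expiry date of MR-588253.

February 21, 2009

Base term: filing date + 18 years → 21 July 2006.
Regulatory Review Extension: 2085 days claimed exceeds the 1224-day cap, so +1224 days → 26 November 2009.
Applicant Delay Offset: −278 days → 21 February 2009.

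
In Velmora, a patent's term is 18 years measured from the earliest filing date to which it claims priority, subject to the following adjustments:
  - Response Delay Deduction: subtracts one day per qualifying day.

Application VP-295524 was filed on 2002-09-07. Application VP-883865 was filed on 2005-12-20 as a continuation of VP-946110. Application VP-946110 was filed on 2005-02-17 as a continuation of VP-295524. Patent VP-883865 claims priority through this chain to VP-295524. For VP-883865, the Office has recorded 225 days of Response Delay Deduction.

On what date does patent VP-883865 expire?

January 26, 2020

Earliest priority filing: 7 September 2002.
Base term: 7 September 2002 + 18 years → 7 September 2020.
Response Delay Deduction: −225 days → 26 January 2020.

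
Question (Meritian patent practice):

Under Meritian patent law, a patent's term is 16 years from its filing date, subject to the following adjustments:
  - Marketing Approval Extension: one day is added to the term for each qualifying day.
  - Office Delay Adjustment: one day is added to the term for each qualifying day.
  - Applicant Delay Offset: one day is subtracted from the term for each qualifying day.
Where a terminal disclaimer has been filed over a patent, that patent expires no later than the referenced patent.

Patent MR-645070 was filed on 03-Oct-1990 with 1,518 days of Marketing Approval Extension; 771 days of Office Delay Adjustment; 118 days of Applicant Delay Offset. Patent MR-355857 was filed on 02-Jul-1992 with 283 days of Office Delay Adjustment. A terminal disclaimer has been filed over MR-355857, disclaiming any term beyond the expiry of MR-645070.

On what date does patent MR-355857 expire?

2009-04-11

Natural term of MR-355857:
  Base: filing + 16 years → 2 July 2008.
  Office Delay Adjustment: +283 days → 11 April 2009.
Expiry of referenced patent MR-645070:
  Base: filing + 16 years → 3 October 2006.
  Marketing Approval Extension: +1518 days → 29 November 2010.
  Office Delay Adjustment: +771 days → 8 January 2013.
  Applicant Delay Offset: −118 days → 12 September 2012.
Terminal disclaimer: MR-355857 expires on the earlier of 11 April 2009 and 12 September 2012.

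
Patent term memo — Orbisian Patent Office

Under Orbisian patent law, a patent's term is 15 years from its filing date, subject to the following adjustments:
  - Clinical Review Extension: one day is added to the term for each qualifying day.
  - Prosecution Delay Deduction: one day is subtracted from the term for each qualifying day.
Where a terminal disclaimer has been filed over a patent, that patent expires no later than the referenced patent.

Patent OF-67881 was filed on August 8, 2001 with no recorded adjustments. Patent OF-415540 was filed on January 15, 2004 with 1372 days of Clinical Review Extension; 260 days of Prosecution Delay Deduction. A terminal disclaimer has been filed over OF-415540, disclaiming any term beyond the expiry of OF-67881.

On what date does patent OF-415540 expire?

Natural term of OF-415540:
  Base: filing + 15 years → 15 January 2019.
  Clinical Review Extension: +1372 days → 18 October 2022.
  Prosecution Delay Deduction: −260 days → 31 January 2022.
Expiry of referenced patent OF-67881:
  Base: filing + 15 years → 8 August 2016.
Terminal disclaimer: OF-415540 expires on the earlier of 31 January 2022 and 8 August 2016.

August 8, 2016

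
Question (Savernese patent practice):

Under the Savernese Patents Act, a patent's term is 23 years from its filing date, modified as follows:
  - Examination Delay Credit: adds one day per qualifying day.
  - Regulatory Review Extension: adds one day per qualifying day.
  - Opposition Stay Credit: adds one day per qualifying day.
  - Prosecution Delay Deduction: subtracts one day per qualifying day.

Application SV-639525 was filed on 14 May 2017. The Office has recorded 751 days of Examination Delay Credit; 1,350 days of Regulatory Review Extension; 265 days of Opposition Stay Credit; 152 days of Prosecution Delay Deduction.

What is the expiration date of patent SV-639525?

Base term: filing date + 23 years → 14 May 2040.
Examination Delay Credit: +751 days → 4 June 2042.
Regulatory Review Extension: +1350 days → 13 February 2046.
Opposition Stay Credit: +265 days → 5 November 2046.
Prosecution Delay Deduction: −152 days → 6 June 2046.

2046-06-06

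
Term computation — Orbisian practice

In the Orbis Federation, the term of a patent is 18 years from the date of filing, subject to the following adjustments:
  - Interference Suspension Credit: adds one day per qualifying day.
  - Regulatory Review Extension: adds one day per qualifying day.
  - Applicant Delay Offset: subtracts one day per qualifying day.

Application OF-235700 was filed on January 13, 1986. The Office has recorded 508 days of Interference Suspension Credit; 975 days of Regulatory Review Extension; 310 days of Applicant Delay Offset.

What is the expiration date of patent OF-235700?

March 31, 2007

Base term: filing date + 18 years → 13 January 2004.
Interference Suspension Credit: +508 days → 4 June 2005.
Regulatory Review Extension: +975 days → 4 February 2008.
Applicant Delay Offset: −310 days → 31 March 2007.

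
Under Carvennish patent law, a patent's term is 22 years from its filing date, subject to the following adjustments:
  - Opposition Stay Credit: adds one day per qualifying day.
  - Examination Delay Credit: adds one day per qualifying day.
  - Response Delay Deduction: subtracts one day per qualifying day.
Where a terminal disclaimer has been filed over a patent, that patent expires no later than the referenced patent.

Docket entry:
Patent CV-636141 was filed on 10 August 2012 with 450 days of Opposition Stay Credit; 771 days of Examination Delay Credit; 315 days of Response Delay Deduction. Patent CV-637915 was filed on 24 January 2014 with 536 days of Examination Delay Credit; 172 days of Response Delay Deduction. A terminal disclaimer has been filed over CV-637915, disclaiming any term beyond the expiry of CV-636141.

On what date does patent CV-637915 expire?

2037-01-22

Natural term of CV-637915:
  Base: filing + 22 years → 24 January 2036.
  Examination Delay Credit: +536 days → 13 July 2037.
  Response Delay Deduction: −172 days → 22 January 2037.
Expiry of referenced patent CV-636141:
  Base: filing + 22 years → 10 August 2034.
  Opposition Stay Credit: +450 days → 3 November 2035.
  Examination Delay Credit: +771 days → 13 December 2037.
  Response Delay Deduction: −315 days → 1 February 2037.
Terminal disclaimer: CV-637915 expires on the earlier of 22 January 2037 and 1 February 2037.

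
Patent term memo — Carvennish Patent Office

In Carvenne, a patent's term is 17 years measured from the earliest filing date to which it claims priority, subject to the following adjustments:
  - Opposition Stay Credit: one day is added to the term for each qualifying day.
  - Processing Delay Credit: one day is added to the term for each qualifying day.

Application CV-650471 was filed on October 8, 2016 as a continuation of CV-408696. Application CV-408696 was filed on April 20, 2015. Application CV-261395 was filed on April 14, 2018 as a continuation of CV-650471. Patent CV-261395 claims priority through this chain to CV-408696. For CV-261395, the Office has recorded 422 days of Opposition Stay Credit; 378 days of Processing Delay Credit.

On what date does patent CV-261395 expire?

Earliest priority filing: 20 April 2015.
Base term: 20 April 2015 + 17 years → 20 April 2032.
Opposition Stay Credit: +422 days → 16 June 2033.
Processing Delay Credit: +378 days → 29 June 2034.

2034-06-29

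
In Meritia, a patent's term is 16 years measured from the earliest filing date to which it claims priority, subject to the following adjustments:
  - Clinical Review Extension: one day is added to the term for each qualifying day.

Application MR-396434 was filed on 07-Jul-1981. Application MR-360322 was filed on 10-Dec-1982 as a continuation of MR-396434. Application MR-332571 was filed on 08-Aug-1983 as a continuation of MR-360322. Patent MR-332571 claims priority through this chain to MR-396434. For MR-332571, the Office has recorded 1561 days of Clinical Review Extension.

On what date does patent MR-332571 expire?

2001-10-15

Earliest priority filing: 7 July 1981.
Base term: 7 July 1981 + 16 years → 7 July 1997.
Clinical Review Extension: +1561 days → 15 October 2001.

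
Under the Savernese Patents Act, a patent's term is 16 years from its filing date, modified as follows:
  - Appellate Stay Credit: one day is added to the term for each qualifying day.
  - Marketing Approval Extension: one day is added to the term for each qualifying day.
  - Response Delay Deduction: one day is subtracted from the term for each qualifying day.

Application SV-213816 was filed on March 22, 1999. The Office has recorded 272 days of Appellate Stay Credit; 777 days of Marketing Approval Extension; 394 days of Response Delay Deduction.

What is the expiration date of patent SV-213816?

Base term: filing date + 16 years → 22 March 2015.
Appellate Stay Credit: +272 days → 19 December 2015.
Marketing Approval Extension: +777 days → 3 February 2018.
Response Delay Deduction: −394 days → 5 January 2017.

2017-01-05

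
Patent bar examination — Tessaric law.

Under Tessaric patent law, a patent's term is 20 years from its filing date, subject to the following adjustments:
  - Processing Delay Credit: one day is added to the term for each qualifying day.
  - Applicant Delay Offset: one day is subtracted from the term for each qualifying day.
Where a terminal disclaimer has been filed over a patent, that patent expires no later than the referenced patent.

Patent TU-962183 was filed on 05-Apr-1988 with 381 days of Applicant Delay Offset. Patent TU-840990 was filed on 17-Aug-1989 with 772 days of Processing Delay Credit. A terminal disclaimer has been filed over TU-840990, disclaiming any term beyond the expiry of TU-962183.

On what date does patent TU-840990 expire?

Natural term of TU-840990:
  Base: filing + 20 years → 17 August 2009.
  Processing Delay Credit: +772 days → 28 September 2011.
Expiry of referenced patent TU-962183:
  Base: filing + 20 years → 5 April 2008.
  Applicant Delay Offset: −381 days → 21 March 2007.
Terminal disclaimer: TU-840990 expires on the earlier of 28 September 2011 and 21 March 2007.

March 21, 2007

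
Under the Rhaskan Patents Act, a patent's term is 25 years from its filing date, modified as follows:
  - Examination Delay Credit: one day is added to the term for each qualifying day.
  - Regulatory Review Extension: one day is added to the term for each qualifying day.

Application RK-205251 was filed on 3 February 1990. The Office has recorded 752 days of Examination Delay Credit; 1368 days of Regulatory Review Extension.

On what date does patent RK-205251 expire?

2020-11-23

Base term: filing date + 25 years → 3 February 2015.
Examination Delay Credit: +752 days → 24 February 2017.
Regulatory Review Extension: +1368 days → 23 November 2020.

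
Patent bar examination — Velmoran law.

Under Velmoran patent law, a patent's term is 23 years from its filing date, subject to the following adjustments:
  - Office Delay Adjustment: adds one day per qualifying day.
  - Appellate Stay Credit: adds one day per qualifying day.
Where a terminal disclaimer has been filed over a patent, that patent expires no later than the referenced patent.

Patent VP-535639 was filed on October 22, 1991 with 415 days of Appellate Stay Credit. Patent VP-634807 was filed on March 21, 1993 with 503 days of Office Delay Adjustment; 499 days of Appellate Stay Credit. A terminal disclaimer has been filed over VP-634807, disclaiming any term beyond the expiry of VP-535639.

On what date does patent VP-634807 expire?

2015-12-11

Natural term of VP-634807:
  Base: filing + 23 years → 21 March 2016.
  Office Delay Adjustment: +503 days → 6 August 2017.
  Appellate Stay Credit: +499 days → 18 December 2018.
Expiry of referenced patent VP-535639:
  Base: filing + 23 years → 22 October 2014.
  Appellate Stay Credit: +415 days → 11 December 2015.
Terminal disclaimer: VP-634807 expires on the earlier of 18 December 2018 and 11 December 2015.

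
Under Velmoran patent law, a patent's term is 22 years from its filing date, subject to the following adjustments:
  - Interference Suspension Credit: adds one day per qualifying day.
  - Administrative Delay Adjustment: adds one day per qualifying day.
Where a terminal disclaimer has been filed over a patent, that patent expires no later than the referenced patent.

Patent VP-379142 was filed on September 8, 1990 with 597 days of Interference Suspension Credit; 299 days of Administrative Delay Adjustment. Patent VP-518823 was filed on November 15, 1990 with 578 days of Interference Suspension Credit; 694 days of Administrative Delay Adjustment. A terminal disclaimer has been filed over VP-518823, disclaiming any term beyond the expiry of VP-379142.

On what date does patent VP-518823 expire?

February 21, 2015

Natural term of VP-518823:
  Base: filing + 22 years → 15 November 2012.
  Interference Suspension Credit: +578 days → 16 June 2014.
  Administrative Delay Adjustment: +694 days → 10 May 2016.
Expiry of referenced patent VP-379142:
  Base: filing + 22 years → 8 September 2012.
  Interference Suspension Credit: +597 days → 28 April 2014.
  Administrative Delay Adjustment: +299 days → 21 February 2015.
Terminal disclaimer: VP-518823 expires on the earlier of 10 May 2016 and 21 February 2015.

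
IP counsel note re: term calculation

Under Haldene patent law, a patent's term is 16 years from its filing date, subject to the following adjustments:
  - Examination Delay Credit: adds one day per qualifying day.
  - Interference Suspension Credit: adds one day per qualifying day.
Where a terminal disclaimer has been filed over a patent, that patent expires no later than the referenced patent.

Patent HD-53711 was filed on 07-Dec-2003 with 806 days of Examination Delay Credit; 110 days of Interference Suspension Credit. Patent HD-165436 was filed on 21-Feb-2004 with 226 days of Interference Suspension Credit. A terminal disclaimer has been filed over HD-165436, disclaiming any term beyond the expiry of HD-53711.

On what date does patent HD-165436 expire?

2020-10-04

Natural term of HD-165436:
  Base: filing + 16 years → 21 February 2020.
  Interference Suspension Credit: +226 days → 4 October 2020.
Expiry of referenced patent HD-53711:
  Base: filing + 16 years → 7 December 2019.
  Examination Delay Credit: +806 days → 20 February 2022.
  Interference Suspension Credit: +110 days → 10 June 2022.
Terminal disclaimer: HD-165436 expires on the earlier of 4 October 2020 and 10 June 2022.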